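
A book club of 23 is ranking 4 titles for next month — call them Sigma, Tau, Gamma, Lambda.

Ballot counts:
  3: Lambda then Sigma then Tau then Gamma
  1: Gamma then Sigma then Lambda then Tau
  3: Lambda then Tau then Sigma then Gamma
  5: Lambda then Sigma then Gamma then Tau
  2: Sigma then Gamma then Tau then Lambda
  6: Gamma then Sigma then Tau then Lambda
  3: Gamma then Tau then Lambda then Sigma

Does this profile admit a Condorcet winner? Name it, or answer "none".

none

Head-to-head results (23 members):
Sigma vs Tau: Sigma wins 17–6.
Sigma–Gamma: Sigma 13–10.
Sigma–Lambda: Lambda 14–9.
Tau vs Gamma: Gamma wins 17–6.
Tau vs Lambda: Lambda wins 12–11.
Gamma vs Lambda: Gamma, 12–11.
Every book loses at least once (Sigma loses to Lambda; Tau loses to Sigma; Gamma loses to Sigma; Lambda loses to Gamma). The majority relation contains the cycle Sigma → Gamma → Lambda → Sigma, so there is no Condorcet winner.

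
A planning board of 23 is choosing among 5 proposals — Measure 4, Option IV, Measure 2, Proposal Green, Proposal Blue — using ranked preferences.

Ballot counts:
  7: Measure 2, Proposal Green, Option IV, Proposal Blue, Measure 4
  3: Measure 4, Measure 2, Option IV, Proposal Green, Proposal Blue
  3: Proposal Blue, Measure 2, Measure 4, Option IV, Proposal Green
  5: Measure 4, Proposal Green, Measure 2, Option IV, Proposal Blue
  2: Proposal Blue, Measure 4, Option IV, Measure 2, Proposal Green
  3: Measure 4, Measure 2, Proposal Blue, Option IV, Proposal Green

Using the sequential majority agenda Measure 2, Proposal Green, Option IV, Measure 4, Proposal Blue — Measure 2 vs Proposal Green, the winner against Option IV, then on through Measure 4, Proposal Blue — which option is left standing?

Round 1: Measure 2 vs Proposal Green — 18–5, Measure 2 advances.
Round 2: Measure 2 vs Option IV — 21–2, Measure 2 advances.
Round 3: Measure 2 vs Measure 4 — 10–13, Measure 4 advances.
Round 4: Measure 4 vs Proposal Blue — 11–12, Proposal Blue advances.
Proposal Blue survives the agenda.

Proposal Blue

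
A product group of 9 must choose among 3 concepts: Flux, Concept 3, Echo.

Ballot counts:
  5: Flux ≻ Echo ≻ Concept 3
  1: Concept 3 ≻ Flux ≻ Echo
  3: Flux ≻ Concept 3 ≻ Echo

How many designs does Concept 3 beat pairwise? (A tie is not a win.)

0

Concept 3 against each rival (9 engineers):
Concept 3 vs Flux: 1 to 8, Flux.
Concept 3 vs Echo: 1+3 = 4 for Concept 3, 5 for Echo — Echo by 5–4.
Concept 3 beats no one; loses to Flux, Echo — 0 pairwise wins.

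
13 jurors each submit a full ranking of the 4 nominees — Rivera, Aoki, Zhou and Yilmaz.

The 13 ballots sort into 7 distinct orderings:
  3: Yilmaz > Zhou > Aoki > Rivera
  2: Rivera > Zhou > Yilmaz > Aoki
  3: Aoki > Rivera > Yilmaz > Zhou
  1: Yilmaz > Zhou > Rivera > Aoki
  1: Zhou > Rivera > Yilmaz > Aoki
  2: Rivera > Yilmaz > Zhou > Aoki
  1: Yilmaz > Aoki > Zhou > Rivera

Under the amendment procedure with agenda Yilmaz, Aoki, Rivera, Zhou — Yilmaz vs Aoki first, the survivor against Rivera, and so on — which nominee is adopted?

Rivera

Round 1: Yilmaz vs Aoki — 10–3, Yilmaz advances.
Round 2: Yilmaz vs Rivera — 5–8, Rivera advances.
Round 3: Rivera vs Zhou — 7–6, Rivera advances.
The agenda winner is Rivera.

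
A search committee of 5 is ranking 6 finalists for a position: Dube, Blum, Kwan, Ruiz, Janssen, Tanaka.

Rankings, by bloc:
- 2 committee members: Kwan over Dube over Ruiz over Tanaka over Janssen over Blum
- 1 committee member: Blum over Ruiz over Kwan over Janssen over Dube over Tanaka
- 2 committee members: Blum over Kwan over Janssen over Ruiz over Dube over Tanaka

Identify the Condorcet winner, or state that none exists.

Blum

Check each pair by majority over 5 ballots:
Dube vs Blum: Blum, 3–2.
Dube–Kwan: Kwan 5–0.
Dube–Ruiz: Ruiz 3–2.
Dube vs Janssen: Janssen wins 3–2.
Dube–Tanaka: Dube 5–0.
Blum vs Kwan: Blum, 3–2.
Blum–Ruiz: Blum 3–2.
Blum vs Janssen: Blum, 3–2.
Blum vs Tanaka: Blum, 3–2.
Kwan vs Ruiz: Kwan wins 4–1.
Kwan vs Janssen: Kwan, 5–0.
Kwan–Tanaka: Kwan 5–0.
Ruiz–Janssen: Ruiz 3–2.
Ruiz vs Tanaka: Ruiz, 5–0.
Janssen vs Tanaka: Janssen wins 3–2.
Only Blum has no losses; Blum is the Condorcet winner.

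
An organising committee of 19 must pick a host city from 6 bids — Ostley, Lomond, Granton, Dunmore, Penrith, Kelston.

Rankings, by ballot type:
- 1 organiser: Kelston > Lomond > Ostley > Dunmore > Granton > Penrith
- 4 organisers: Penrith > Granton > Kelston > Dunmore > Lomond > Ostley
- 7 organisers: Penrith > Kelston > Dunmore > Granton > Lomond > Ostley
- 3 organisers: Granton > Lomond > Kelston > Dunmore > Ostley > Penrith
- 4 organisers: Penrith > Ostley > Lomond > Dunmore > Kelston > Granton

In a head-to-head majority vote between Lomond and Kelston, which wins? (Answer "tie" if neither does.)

Ballots ranking Lomond above Kelston: 3 + 4 = 7.
Ballots ranking Kelston above Lomond: 19 − 7 = 12.
Kelston wins the head-to-head 12–7.

Kelston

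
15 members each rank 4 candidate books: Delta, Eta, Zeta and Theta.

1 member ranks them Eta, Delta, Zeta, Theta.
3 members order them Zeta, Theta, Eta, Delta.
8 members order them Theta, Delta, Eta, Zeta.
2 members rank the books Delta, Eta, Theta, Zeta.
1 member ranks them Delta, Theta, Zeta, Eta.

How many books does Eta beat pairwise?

Eta against each rival (15 members):
Eta vs Delta: Eta preferred on 1+3 = 4 ballots; Delta wins 11–4.
Eta vs Zeta: 11 to 4, Eta.
Eta vs Theta: Theta wins 12–3.
Eta beats Zeta; loses to Delta, Theta — 1 pairwise win.

1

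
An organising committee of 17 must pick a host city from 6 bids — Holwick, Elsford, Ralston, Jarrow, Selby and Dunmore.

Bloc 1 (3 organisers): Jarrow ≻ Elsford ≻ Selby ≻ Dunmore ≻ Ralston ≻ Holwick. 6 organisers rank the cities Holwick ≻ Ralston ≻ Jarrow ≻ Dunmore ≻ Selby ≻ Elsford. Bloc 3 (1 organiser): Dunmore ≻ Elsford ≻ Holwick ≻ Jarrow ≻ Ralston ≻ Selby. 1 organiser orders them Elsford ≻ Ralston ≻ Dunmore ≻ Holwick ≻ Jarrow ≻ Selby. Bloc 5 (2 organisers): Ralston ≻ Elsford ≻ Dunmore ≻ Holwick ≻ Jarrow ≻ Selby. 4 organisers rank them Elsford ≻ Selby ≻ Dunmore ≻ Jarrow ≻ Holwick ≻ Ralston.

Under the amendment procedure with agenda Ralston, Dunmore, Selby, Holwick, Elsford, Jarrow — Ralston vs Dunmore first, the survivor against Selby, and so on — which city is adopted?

Jarrow

Round 1: Ralston vs Dunmore — 9–8, Ralston advances.
Round 2: Ralston vs Selby — 10–7, Ralston advances.
Round 3: Ralston vs Holwick — 6–11, Holwick advances.
Round 4: Holwick vs Elsford — 6–11, Elsford advances.
Round 5: Elsford vs Jarrow — 8–9, Jarrow advances.
The agenda winner is Jarrow.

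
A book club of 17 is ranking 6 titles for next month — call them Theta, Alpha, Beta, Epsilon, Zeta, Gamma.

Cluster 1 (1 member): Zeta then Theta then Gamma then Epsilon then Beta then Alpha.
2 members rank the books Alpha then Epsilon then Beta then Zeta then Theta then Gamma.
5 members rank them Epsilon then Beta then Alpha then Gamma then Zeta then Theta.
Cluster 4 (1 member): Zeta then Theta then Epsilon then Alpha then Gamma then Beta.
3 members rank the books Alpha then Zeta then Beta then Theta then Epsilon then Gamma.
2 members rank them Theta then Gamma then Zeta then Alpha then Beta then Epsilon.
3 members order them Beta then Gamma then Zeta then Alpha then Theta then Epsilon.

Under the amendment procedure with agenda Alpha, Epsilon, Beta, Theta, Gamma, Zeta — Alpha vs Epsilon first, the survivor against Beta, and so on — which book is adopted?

Round 1: Alpha vs Epsilon — 10–7, Alpha advances.
Round 2: Alpha vs Beta — 8–9, Beta advances.
Round 3: Beta vs Theta — 13–4, Beta advances.
Round 4: Beta vs Gamma — 13–4, Beta advances.
Round 5: Beta vs Zeta — 10–7, Beta advances.
The agenda winner is Beta.

Beta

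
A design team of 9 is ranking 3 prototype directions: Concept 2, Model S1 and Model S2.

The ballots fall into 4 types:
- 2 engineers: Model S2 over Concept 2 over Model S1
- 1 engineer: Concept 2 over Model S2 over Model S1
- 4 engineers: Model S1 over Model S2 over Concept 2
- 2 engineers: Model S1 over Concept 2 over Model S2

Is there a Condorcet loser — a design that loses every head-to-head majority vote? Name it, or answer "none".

Concept 2

Head-to-head results (9 engineers):
Concept 2–Model S1: Model S1 6–3.
Concept 2 vs Model S2: 3 to 6, Model S2.
Model S1 vs Model S2: Model S1, 6–3.
Only Concept 2 has no wins; Concept 2 is the Condorcet loser.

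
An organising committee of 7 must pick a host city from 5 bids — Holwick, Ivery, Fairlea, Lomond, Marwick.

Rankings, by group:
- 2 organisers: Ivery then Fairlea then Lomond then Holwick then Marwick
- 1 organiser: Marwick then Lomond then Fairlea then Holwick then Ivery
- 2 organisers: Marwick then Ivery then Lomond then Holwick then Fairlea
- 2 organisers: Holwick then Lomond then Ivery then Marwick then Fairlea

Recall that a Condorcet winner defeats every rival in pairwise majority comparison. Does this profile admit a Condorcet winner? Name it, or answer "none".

Check each pair by majority over 7 ballots:
Holwick vs Ivery: Holwick is ranked higher on 1+2 = 3 ballots, Ivery on 4. Ivery wins 4–3.
Holwick vs Fairlea: Holwick preferred on 2+2 = 4 ballots; Holwick wins 4–3.
Holwick vs Lomond: 2 to 5, Lomond.
Holwick vs Marwick: Holwick is ranked higher on 2+2 = 4 ballots, Marwick on 3. Holwick wins 4–3.
Ivery vs Fairlea: Ivery is ranked higher on 2+2+2 = 6 ballots, Fairlea on 1. Ivery wins 6–1.
Ivery vs Lomond: Ivery is ranked higher on 2+2 = 4 ballots, Lomond on 3. Ivery wins 4–3.
Ivery vs Marwick: Ivery is ranked higher on 2+2 = 4 ballots, Marwick on 3. Ivery wins 4–3.
Fairlea vs Lomond: 2 for Fairlea, 5 for Lomond — Lomond by 5–2.
Fairlea vs Marwick: Fairlea is ranked higher on 2 ballots, Marwick on 5. Marwick wins 5–2.
Lomond vs Marwick: Lomond preferred on 2+2 = 4 ballots; Lomond wins 4–3.
Ivery wins every pairwise contest, so Ivery is the Condorcet winner.

Ivery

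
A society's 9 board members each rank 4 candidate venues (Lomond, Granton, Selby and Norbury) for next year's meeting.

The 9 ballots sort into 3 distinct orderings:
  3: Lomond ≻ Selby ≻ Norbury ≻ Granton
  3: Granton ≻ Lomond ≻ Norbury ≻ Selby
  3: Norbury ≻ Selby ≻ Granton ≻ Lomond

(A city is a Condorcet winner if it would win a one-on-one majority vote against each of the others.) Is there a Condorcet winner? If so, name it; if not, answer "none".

Pairwise majorities:
Lomond vs Granton: Lomond preferred on 3 ballots; Granton wins 6–3.
Lomond vs Selby: Lomond wins 6–3.
Lomond vs Norbury: Lomond preferred on 3+3 = 6 ballots; Lomond wins 6–3.
Granton–Selby: Selby 6–3.
Granton vs Norbury: 3 for Granton, 6 for Norbury — Norbury by 6–3.
Selby vs Norbury: Selby is ranked higher on 3 ballots, Norbury on 6. Norbury wins 6–3.
Every city loses at least once (Lomond loses to Granton; Granton loses to Selby; Selby loses to Lomond; Norbury loses to Lomond). The majority relation contains the cycle Lomond > Selby > Granton > Lomond, so there is no Condorcet winner.

none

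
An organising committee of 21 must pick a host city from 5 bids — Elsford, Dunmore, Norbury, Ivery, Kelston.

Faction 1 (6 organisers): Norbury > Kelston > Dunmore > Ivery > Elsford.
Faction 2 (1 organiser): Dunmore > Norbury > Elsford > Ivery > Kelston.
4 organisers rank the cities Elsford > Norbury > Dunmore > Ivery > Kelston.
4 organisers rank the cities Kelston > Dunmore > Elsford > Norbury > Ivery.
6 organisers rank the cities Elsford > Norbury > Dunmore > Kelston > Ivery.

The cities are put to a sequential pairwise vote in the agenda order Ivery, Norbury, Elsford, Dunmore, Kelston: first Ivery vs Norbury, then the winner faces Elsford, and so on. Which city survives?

Round 1: Ivery vs Norbury — 0–21, Norbury advances.
Round 2: Norbury vs Elsford — 7–14, Elsford advances.
Round 3: Elsford vs Dunmore — 10–11, Dunmore advances.
Round 4: Dunmore vs Kelston — 11–10, Dunmore advances.
The agenda winner is Dunmore.

Dunmore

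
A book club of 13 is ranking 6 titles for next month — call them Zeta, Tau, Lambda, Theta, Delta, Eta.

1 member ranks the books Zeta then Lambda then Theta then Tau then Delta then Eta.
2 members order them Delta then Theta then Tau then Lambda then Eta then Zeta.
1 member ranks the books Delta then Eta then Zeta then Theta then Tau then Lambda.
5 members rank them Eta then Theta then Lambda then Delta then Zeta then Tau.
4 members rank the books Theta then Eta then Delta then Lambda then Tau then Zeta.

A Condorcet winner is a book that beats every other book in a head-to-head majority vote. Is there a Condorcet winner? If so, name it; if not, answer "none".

Head-to-head results (13 members):
Zeta vs Tau: Zeta wins 7–6.
Zeta–Lambda: Lambda 11–2.
Zeta–Theta: Theta 11–2.
Zeta–Delta: Delta 12–1.
Zeta vs Eta: Eta, 12–1.
Tau–Lambda: Lambda 10–3.
Tau–Theta: Theta 13–0.
Tau vs Delta: Delta, 12–1.
Tau vs Eta: Eta, 10–3.
Lambda–Theta: Theta 12–1.
Lambda–Delta: Delta 7–6.
Lambda vs Eta: Eta, 10–3.
Theta–Delta: Theta 10–3.
Theta vs Eta: Theta wins 7–6.
Delta–Eta: Eta 9–4.
Only Theta has no losses; Theta is the Condorcet winner.

Theta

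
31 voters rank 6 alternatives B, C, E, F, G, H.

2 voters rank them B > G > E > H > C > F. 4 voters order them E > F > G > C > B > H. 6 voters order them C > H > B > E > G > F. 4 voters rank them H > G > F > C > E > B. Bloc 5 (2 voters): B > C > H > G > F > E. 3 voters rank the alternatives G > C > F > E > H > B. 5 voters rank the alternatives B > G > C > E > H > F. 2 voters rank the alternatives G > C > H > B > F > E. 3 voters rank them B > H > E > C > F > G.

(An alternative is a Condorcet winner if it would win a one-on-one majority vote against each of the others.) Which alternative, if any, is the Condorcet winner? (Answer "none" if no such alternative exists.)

none

Head-to-head results (31 voters):
B vs C: B preferred on 2+2+5+3 = 12 ballots; C wins 19–12.
B vs E: 2+6+2+5+2+3 = 20 for B, 11 for E — B by 20–11.
B vs F: 2+6+2+5+2+3 = 20 for B, 11 for F — B by 20–11.
B vs G: 2+6+2+5+3 = 18 for B, 13 for G — B by 18–13.
B vs H: B is ranked higher on 2+4+2+5+3 = 16 ballots, H on 15. B wins 16–15.
C vs E: C preferred on 6+4+2+3+5+2 = 22 ballots; C wins 22–9.
C vs F: C preferred on 23 ballots; C wins 23–8.
C vs G: 11 to 20, G.
C vs H: 4+6+2+3+5+2 = 22 for C, 9 for H — C by 22–9.
E vs F: 2+4+6+5+3 = 20 for E, 11 for F — E by 20–11.
E vs G: 13 to 18, G.
E vs H: E preferred on 2+4+3+5 = 14 ballots; H wins 17–14.
F vs G: F is ranked higher on 4+3 = 7 ballots, G on 24. G wins 24–7.
F vs H: 7 to 24, H.
G vs H: 16 to 15, G.
No alternative is unbeaten: B loses to C; C loses to G; E loses to B; F loses to B; G loses to B; H loses to B. In particular B beats G beats C beats B is a majority cycle — no Condorcet winner exists.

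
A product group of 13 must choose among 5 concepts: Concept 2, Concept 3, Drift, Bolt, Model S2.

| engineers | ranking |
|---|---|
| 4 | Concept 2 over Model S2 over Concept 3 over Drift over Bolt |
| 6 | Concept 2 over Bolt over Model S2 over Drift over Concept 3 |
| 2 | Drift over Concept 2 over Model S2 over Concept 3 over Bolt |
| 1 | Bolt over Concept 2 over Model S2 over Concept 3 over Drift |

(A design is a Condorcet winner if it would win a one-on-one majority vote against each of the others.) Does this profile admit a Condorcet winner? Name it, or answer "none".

Check each pair by majority over 13 ballots:
Concept 2–Concept 3: Concept 2 13–0.
Concept 2 vs Drift: Concept 2 wins 11–2.
Concept 2 vs Bolt: Concept 2 wins 12–1.
Concept 2 vs Model S2: Concept 2, 13–0.
Concept 3 vs Drift: Drift wins 8–5.
Concept 3 vs Bolt: Bolt, 7–6.
Concept 3–Model S2: Model S2 13–0.
Drift vs Bolt: Bolt wins 7–6.
Drift vs Model S2: Model S2, 11–2.
Bolt–Model S2: Bolt 7–6.
Only Concept 2 has no losses; Concept 2 is the Condorcet winner.

Concept 2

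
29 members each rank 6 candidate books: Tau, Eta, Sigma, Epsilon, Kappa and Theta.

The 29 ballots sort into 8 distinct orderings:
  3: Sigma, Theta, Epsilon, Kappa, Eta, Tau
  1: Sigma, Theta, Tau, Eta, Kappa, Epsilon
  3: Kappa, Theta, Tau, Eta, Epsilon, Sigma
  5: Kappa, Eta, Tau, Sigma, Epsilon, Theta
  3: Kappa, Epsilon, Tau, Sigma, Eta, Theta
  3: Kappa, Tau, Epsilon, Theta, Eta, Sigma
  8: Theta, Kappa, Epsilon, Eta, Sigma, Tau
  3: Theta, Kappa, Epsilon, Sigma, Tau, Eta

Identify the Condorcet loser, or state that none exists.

Tau

Pairwise majorities:
Tau vs Eta: Eta, 16–13.
Tau vs Sigma: Sigma, 15–14.
Tau vs Epsilon: Epsilon, 17–12.
Tau vs Kappa: 1 to 28, Kappa.
Tau vs Theta: Theta, 18–11.
Eta vs Sigma: Eta, 19–10.
Eta vs Epsilon: 9 to 20, Epsilon.
Eta vs Kappa: 1 for Eta, 28 for Kappa — Kappa by 28–1.
Eta vs Theta: Theta wins 21–8.
Sigma vs Epsilon: Sigma preferred on 3+1+5 = 9 ballots; Epsilon wins 20–9.
Sigma–Kappa: Kappa 25–4.
Sigma–Theta: Theta 17–12.
Epsilon vs Kappa: Kappa wins 26–3.
Epsilon vs Theta: Epsilon preferred on 5+3+3 = 11 ballots; Theta wins 18–11.
Kappa vs Theta: Kappa preferred on 3+5+3+3 = 14 ballots; Theta wins 15–14.
Only Tau has no wins; Tau is the Condorcet loser.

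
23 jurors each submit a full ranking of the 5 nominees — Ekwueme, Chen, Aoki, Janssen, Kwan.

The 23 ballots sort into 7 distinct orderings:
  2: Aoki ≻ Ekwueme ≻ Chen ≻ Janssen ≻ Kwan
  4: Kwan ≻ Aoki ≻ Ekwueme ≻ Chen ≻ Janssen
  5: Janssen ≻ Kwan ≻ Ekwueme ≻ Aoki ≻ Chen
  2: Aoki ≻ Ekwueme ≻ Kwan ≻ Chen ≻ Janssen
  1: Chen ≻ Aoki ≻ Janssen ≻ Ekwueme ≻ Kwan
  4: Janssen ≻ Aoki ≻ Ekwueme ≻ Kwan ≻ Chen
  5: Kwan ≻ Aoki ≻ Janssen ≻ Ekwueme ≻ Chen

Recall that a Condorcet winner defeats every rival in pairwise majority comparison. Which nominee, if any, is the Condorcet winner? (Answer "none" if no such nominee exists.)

Check each pair by majority over 23 ballots:
Ekwueme vs Chen: Ekwueme wins 22–1.
Ekwueme–Aoki: Aoki 18–5.
Ekwueme vs Janssen: Janssen wins 15–8.
Ekwueme vs Kwan: Kwan, 14–9.
Chen vs Aoki: Aoki, 22–1.
Chen vs Janssen: Janssen wins 14–9.
Chen–Kwan: Kwan 20–3.
Aoki vs Janssen: Aoki wins 14–9.
Aoki vs Kwan: Kwan, 14–9.
Janssen vs Kwan: Janssen wins 12–11.
Every nominee loses at least once (Ekwueme loses to Aoki; Chen loses to Ekwueme; Aoki loses to Kwan; Janssen loses to Aoki; Kwan loses to Janssen). The majority relation contains the cycle Aoki beats Janssen beats Kwan beats Aoki, so there is no Condorcet winner.

none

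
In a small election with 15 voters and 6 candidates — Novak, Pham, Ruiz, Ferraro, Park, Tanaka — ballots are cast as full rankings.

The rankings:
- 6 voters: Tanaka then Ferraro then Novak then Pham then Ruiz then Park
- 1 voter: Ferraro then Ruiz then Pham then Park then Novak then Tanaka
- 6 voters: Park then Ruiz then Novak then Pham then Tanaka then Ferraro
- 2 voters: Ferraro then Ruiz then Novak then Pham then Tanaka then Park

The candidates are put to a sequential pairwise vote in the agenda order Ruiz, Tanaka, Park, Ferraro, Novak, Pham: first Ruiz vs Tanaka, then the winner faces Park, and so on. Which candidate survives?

Ferraro

Round 1: Ruiz vs Tanaka — 9–6, Ruiz advances.
Round 2: Ruiz vs Park — 9–6, Ruiz advances.
Round 3: Ruiz vs Ferraro — 6–9, Ferraro advances.
Round 4: Ferraro vs Novak — 9–6, Ferraro advances.
Round 5: Ferraro vs Pham — 9–6, Ferraro advances.
The agenda winner is Ferraro.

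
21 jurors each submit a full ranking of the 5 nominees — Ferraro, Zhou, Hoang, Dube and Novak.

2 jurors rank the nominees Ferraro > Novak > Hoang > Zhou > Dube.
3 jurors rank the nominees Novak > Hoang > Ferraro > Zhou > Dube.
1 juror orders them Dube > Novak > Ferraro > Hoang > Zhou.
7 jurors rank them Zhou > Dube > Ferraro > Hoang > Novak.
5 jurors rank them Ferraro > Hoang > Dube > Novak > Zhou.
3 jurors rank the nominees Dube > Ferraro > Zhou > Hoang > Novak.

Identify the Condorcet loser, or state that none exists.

none

Pairwise majorities:
Ferraro vs Zhou: 2+3+1+5+3 = 14 for Ferraro, 7 for Zhou — Ferraro by 14–7.
Ferraro vs Hoang: 18 to 3, Ferraro.
Ferraro vs Dube: 10 to 11, Dube.
Ferraro vs Novak: Ferraro is ranked higher on 2+7+5+3 = 17 ballots, Novak on 4. Ferraro wins 17–4.
Zhou vs Hoang: 7+3 = 10 for Zhou, 11 for Hoang — Hoang by 11–10.
Zhou–Dube: Zhou 12–9.
Zhou vs Novak: Novak wins 11–10.
Hoang–Dube: Dube 11–10.
Hoang vs Novak: 15 to 6, Hoang.
Dube–Novak: Dube 16–5.
Each nominee has at least one pairwise win (Ferraro beats Zhou; Zhou beats Dube; Hoang beats Zhou; Dube beats Ferraro; Novak beats Zhou) — no Condorcet loser.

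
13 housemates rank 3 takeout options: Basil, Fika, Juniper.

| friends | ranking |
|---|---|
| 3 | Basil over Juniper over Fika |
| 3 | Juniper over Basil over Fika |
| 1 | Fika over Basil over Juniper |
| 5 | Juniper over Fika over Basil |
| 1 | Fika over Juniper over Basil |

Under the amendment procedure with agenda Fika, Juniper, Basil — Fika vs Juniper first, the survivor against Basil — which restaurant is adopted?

Juniper

Round 1: Fika vs Juniper — 2–11, Juniper advances.
Round 2: Juniper vs Basil — 9–4, Juniper advances.
The agenda winner is Juniper.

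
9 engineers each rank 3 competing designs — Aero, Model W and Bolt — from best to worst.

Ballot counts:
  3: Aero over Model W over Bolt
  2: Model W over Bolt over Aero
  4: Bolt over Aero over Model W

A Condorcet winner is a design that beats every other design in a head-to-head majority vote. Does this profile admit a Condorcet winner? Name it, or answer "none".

none

Check each pair by majority over 9 ballots:
Aero vs Model W: Aero is ranked higher on 3+4 = 7 ballots, Model W on 2. Aero wins 7–2.
Aero vs Bolt: Aero preferred on 3 ballots; Bolt wins 6–3.
Model W vs Bolt: Model W is ranked higher on 3+2 = 5 ballots, Bolt on 4. Model W wins 5–4.
No design is unbeaten: Aero loses to Bolt; Model W loses to Aero; Bolt loses to Model W. In particular Aero beats Model W beats Bolt beats Aero is a majority cycle — no Condorcet winner exists.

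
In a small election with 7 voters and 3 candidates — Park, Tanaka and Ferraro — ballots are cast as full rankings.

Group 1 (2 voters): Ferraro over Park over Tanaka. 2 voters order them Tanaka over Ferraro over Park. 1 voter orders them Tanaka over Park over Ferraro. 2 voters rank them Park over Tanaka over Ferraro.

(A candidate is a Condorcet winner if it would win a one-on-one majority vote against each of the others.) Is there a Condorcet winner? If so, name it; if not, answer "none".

none

Check each pair by majority over 7 ballots:
Park vs Tanaka: Park, 4–3.
Park–Ferraro: Ferraro 4–3.
Tanaka vs Ferraro: Tanaka wins 5–2.
Every candidate loses at least once (Park loses to Ferraro; Tanaka loses to Park; Ferraro loses to Tanaka). The majority relation contains the cycle Park beats Tanaka beats Ferraro beats Park, so there is no Condorcet winner.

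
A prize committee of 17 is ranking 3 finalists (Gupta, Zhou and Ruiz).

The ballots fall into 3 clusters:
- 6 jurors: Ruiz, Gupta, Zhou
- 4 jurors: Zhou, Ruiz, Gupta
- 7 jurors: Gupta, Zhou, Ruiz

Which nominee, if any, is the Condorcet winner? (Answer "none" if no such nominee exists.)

none

Pairwise majorities:
Gupta vs Zhou: 6+7 = 13 for Gupta, 4 for Zhou — Gupta by 13–4.
Gupta vs Ruiz: Ruiz wins 10–7.
Zhou vs Ruiz: Zhou wins 11–6.
No nominee is unbeaten: Gupta loses to Ruiz; Zhou loses to Gupta; Ruiz loses to Zhou. In particular Gupta → Zhou → Ruiz → Gupta is a majority cycle — no Condorcet winner exists.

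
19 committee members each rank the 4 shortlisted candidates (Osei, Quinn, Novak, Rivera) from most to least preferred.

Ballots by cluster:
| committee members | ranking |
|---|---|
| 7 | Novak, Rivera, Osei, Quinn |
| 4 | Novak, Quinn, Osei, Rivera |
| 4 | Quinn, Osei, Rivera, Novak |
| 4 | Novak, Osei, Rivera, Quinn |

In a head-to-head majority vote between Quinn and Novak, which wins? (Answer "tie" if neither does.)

Novak

Ballots ranking Quinn above Novak: 4.
Ballots ranking Novak above Quinn: 19 − 4 = 15.
Novak wins the head-to-head 15–4.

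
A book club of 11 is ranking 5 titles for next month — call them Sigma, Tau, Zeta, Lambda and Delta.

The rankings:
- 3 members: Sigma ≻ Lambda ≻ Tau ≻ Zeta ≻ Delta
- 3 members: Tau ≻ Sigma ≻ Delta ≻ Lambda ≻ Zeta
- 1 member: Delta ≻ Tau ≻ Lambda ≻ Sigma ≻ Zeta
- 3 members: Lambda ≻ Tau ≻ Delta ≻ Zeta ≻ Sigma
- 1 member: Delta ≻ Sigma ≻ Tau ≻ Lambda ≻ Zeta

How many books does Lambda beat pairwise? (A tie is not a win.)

3

Lambda against each rival (11 members):
Lambda vs Sigma: 4 to 7, Sigma.
Lambda vs Tau: Lambda preferred on 3+3 = 6 ballots; Lambda wins 6–5.
Lambda vs Zeta: Lambda is ranked higher on 3+3+1+3+1 = 11 ballots, Zeta on 0. Lambda wins 11–0.
Lambda–Delta: Lambda 6–5.
Lambda beats Tau, Zeta, Delta; loses to Sigma — 3 pairwise wins.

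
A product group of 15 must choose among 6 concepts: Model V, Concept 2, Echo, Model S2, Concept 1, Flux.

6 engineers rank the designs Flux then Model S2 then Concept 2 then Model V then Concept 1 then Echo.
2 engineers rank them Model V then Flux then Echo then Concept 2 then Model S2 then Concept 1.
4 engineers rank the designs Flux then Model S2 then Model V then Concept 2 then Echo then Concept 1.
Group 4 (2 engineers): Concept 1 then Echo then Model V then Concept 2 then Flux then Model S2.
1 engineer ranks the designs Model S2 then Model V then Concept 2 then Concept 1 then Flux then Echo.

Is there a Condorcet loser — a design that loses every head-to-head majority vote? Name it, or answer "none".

Pairwise majorities:
Model V vs Concept 2: 9 to 6, Model V.
Model V vs Echo: Model V, 13–2.
Model V vs Model S2: Model V preferred on 2+2 = 4 ballots; Model S2 wins 11–4.
Model V vs Concept 1: Model V wins 13–2.
Model V–Flux: Flux 10–5.
Concept 2 vs Echo: 11 to 4, Concept 2.
Concept 2–Model S2: Model S2 11–4.
Concept 2 vs Concept 1: 13 to 2, Concept 2.
Concept 2 vs Flux: Concept 2 is ranked higher on 2+1 = 3 ballots, Flux on 12. Flux wins 12–3.
Echo vs Model S2: 2+2 = 4 for Echo, 11 for Model S2 — Model S2 by 11–4.
Echo vs Concept 1: Concept 1 wins 9–6.
Echo vs Flux: 2 for Echo, 13 for Flux — Flux by 13–2.
Model S2 vs Concept 1: 6+2+4+1 = 13 for Model S2, 2 for Concept 1 — Model S2 by 13–2.
Model S2 vs Flux: Flux wins 14–1.
Concept 1 vs Flux: 2+1 = 3 for Concept 1, 12 for Flux — Flux by 12–3.
Echo loses to every other design — it is the Condorcet loser.

Echo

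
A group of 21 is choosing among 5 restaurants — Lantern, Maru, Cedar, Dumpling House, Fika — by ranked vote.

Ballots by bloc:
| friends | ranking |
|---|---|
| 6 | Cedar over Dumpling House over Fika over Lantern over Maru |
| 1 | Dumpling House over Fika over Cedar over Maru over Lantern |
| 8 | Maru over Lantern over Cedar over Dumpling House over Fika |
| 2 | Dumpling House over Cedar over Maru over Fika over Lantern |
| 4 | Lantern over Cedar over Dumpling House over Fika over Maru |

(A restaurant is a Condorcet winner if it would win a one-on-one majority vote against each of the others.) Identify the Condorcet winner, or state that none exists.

Pairwise majorities:
Lantern vs Maru: Lantern preferred on 6+4 = 10 ballots; Maru wins 11–10.
Lantern vs Cedar: Lantern preferred on 8+4 = 12 ballots; Lantern wins 12–9.
Lantern vs Dumpling House: Lantern preferred on 8+4 = 12 ballots; Lantern wins 12–9.
Lantern vs Fika: 8+4 = 12 for Lantern, 9 for Fika — Lantern by 12–9.
Maru vs Cedar: Maru preferred on 8 ballots; Cedar wins 13–8.
Maru vs Dumpling House: 8 to 13, Dumpling House.
Maru vs Fika: Maru is ranked higher on 8+2 = 10 ballots, Fika on 11. Fika wins 11–10.
Cedar vs Dumpling House: 18 to 3, Cedar.
Cedar vs Fika: Cedar preferred on 6+8+2+4 = 20 ballots; Cedar wins 20–1.
Dumpling House vs Fika: Dumpling House is ranked higher on 6+1+8+2+4 = 21 ballots, Fika on 0. Dumpling House wins 21–0.
Each restaurant drops at least one matchup (Lantern loses to Maru; Maru loses to Cedar; Cedar loses to Lantern; Dumpling House loses to Lantern; Fika loses to Lantern); the cycle Lantern > Cedar > Maru > Lantern rules out a Condorcet winner.

none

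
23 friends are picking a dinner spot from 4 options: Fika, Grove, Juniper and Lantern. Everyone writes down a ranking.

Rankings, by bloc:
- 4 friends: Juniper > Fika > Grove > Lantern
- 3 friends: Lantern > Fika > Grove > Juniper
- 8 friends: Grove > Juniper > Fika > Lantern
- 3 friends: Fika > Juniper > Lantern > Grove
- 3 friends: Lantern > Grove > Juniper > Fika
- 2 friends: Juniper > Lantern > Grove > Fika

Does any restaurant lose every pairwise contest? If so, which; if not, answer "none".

Lantern

Head-to-head results (23 friends):
Fika–Grove: Grove 13–10.
Fika vs Juniper: Fika is ranked higher on 3+3 = 6 ballots, Juniper on 17. Juniper wins 17–6.
Fika–Lantern: Fika 15–8.
Grove vs Juniper: Grove wins 14–9.
Grove vs Lantern: Grove wins 12–11.
Juniper vs Lantern: Juniper, 17–6.
Only Lantern has no wins; Lantern is the Condorcet loser.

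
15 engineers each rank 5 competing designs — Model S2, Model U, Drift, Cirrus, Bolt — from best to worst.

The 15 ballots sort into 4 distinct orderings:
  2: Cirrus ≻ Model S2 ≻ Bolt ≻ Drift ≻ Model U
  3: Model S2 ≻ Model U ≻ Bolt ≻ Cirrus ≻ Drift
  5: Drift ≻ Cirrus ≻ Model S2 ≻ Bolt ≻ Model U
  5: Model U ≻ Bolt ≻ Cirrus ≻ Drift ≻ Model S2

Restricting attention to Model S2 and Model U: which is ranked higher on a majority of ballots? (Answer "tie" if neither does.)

Ballots ranking Model S2 above Model U: 2 + 3 + 5 = 10.
Ballots ranking Model U above Model S2: 15 − 10 = 5.
Model S2 wins the head-to-head 10–5.

Model S2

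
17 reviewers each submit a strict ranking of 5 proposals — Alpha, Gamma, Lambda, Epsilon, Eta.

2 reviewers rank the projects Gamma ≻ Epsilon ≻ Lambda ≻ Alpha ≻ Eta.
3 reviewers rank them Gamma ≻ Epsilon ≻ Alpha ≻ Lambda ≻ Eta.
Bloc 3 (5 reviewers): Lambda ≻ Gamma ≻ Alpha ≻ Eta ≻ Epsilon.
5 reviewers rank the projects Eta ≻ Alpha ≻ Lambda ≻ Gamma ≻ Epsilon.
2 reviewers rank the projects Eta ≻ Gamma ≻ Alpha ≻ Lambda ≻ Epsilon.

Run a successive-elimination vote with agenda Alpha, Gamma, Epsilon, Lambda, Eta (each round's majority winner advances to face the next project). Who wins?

Round 1: Alpha vs Gamma — 5–12, Gamma advances.
Round 2: Gamma vs Epsilon — 17–0, Gamma advances.
Round 3: Gamma vs Lambda — 7–10, Lambda advances.
Round 4: Lambda vs Eta — 10–7, Lambda advances.
Lambda survives the agenda.

Lambda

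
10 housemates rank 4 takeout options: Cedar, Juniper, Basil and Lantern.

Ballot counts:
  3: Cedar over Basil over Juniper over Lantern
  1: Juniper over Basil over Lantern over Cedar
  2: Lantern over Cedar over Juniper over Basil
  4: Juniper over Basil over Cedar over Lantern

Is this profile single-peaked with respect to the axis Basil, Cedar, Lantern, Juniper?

Axis positions: Basil=1, Cedar=2, Lantern=3, Juniper=4.
Faction 1: ranking walks positions 2-1-4-3; Juniper is ranked above Lantern even though Lantern lies between Juniper and the peak Cedar on the axis — preferences dip and rise again. Not single-peaked.
Faction 2: ranking walks positions 4-1-3-2; Basil is ranked above Lantern even though Lantern lies between Basil and the peak Juniper on the axis — preferences dip and rise again. Not single-peaked.
Faction 3 (peak Lantern at position 3): ranking walks positions 3-2-4-1, expanding outward from the peak — single-peaked.
Faction 4: ranking walks positions 4-1-2-3; Basil is ranked above Lantern even though Lantern lies between Basil and the peak Juniper on the axis — preferences dip and rise again. Not single-peaked.
Faction 1 violates single-peakedness, so the profile is not single-peaked on this axis.

no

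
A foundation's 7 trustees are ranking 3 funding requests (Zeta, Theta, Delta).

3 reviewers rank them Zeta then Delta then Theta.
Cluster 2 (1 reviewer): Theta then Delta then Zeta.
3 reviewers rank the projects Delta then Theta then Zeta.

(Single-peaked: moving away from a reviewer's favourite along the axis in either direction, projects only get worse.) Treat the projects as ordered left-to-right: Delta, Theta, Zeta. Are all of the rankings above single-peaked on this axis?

no

Axis positions: Delta=1, Theta=2, Zeta=3.
Cluster 1: ranking walks positions 3-1-2; Delta is ranked above Theta even though Theta lies between Delta and the peak Zeta on the axis — preferences dip and rise again. Not single-peaked.
Cluster 2 (peak Theta at position 2): ranking walks positions 2-1-3, expanding outward from the peak — single-peaked.
Cluster 3 (peak Delta at position 1): ranking walks positions 1-2-3, expanding outward from the peak — single-peaked.
Cluster 1 violates single-peakedness, so the profile is not single-peaked on this axis.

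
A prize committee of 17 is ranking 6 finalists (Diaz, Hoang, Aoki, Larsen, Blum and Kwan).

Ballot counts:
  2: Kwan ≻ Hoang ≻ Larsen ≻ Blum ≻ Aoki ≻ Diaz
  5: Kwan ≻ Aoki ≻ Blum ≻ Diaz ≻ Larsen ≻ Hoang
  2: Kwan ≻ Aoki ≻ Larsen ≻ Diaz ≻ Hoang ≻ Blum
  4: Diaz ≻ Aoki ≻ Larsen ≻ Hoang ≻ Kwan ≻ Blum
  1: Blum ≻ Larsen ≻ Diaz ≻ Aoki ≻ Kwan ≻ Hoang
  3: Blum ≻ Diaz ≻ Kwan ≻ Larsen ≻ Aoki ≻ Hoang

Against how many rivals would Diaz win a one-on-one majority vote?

2

Diaz against each rival (17 jurors):
Diaz vs Hoang: Diaz is ranked higher on 5+2+4+1+3 = 15 ballots, Hoang on 2. Diaz wins 15–2.
Diaz vs Aoki: Aoki, 9–8.
Diaz vs Larsen: Diaz, 12–5.
Diaz vs Blum: Blum wins 11–6.
Diaz vs Kwan: Kwan wins 9–8.
Diaz beats Hoang, Larsen; loses to Aoki, Blum, Kwan — 2 pairwise wins.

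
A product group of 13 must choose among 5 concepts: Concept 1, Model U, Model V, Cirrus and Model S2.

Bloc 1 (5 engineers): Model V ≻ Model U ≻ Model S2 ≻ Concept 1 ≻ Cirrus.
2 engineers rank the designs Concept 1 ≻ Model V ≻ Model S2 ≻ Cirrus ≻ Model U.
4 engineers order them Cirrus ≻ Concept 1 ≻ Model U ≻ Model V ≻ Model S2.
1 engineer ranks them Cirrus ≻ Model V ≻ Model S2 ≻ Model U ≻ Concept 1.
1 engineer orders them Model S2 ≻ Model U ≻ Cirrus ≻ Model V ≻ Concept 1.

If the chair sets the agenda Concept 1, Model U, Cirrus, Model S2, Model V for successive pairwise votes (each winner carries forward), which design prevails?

Round 1: Concept 1 vs Model U — 6–7, Model U advances.
Round 2: Model U vs Cirrus — 6–7, Cirrus advances.
Round 3: Cirrus vs Model S2 — 5–8, Model S2 advances.
Round 4: Model S2 vs Model V — 1–12, Model V advances.
Model V survives the agenda.

Model V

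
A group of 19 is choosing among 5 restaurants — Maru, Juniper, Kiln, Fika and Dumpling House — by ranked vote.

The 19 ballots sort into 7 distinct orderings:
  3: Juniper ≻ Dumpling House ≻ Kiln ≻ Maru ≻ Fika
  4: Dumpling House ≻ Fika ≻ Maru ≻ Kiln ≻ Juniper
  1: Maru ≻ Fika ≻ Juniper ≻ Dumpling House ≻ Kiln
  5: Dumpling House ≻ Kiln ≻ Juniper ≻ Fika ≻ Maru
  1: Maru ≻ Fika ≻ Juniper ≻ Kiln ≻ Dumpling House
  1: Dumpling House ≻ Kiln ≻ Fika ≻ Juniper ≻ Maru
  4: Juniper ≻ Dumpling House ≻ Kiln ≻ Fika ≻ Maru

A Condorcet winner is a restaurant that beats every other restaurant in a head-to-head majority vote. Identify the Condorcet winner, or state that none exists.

Pairwise majorities:
Maru vs Juniper: 4+1+1 = 6 for Maru, 13 for Juniper — Juniper by 13–6.
Maru vs Kiln: Kiln, 13–6.
Maru vs Fika: Fika, 14–5.
Maru vs Dumpling House: Maru preferred on 1+1 = 2 ballots; Dumpling House wins 17–2.
Juniper–Kiln: Kiln 10–9.
Juniper–Fika: Juniper 12–7.
Juniper vs Dumpling House: Dumpling House, 10–9.
Kiln vs Fika: 3+5+1+4 = 13 for Kiln, 6 for Fika — Kiln by 13–6.
Kiln vs Dumpling House: Dumpling House wins 18–1.
Fika vs Dumpling House: Dumpling House, 17–2.
Dumpling House defeats every rival head-to-head and is the Condorcet winner.

Dumpling House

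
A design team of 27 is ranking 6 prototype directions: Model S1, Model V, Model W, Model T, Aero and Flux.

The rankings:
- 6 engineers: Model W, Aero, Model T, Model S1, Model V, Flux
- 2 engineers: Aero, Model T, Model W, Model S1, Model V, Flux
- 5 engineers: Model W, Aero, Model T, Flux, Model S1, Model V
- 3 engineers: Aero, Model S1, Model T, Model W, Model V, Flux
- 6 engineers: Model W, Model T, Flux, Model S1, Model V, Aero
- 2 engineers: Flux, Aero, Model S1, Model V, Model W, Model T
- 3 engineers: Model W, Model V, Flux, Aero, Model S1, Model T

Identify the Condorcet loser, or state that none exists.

Pairwise majorities:
Model S1 vs Model V: Model S1, 24–3.
Model S1 vs Model W: Model S1 is ranked higher on 3+2 = 5 ballots, Model W on 22. Model W wins 22–5.
Model S1 vs Model T: Model S1 preferred on 3+2+3 = 8 ballots; Model T wins 19–8.
Model S1 vs Aero: Model S1 is ranked higher on 6 ballots, Aero on 21. Aero wins 21–6.
Model S1 vs Flux: 6+2+3 = 11 for Model S1, 16 for Flux — Flux by 16–11.
Model V vs Model W: 2 for Model V, 25 for Model W — Model W by 25–2.
Model V vs Model T: Model T, 22–5.
Model V vs Aero: Aero, 18–9.
Model V vs Flux: Model V preferred on 6+2+3+3 = 14 ballots; Model V wins 14–13.
Model W vs Model T: Model W wins 22–5.
Model W vs Aero: Model W wins 20–7.
Model W–Flux: Model W 25–2.
Model T vs Aero: 6 to 21, Aero.
Model T vs Flux: Model T preferred on 6+2+5+3+6 = 22 ballots; Model T wins 22–5.
Aero–Flux: Aero 16–11.
Each design has at least one pairwise win (Model S1 beats Model V; Model V beats Flux; Model W beats Model S1; Model T beats Model S1; Aero beats Model S1; Flux beats Model S1) — no Condorcet loser.

none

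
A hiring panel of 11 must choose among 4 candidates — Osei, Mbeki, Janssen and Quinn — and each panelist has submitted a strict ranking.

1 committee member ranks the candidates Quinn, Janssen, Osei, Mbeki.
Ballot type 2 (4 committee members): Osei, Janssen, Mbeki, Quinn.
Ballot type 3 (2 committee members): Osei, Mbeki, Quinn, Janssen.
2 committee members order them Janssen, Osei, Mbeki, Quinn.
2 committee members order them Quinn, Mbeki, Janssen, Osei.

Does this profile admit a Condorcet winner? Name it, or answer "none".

Pairwise majorities:
Osei vs Mbeki: Osei wins 9–2.
Osei vs Janssen: Osei, 6–5.
Osei vs Quinn: Osei wins 8–3.
Mbeki vs Janssen: Janssen wins 7–4.
Mbeki–Quinn: Mbeki 8–3.
Janssen vs Quinn: Janssen wins 6–5.
Osei beats each of Mbeki, Janssen, Quinn — Osei is the Condorcet winner.

Osei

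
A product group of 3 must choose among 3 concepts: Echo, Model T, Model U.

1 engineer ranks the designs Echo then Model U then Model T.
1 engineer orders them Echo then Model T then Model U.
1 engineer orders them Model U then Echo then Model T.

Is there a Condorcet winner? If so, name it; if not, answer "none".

Pairwise majorities:
Echo vs Model T: Echo, 3–0.
Echo vs Model U: Echo wins 2–1.
Model T vs Model U: Model T is ranked higher on 1 ballot, Model U on 2. Model U wins 2–1.
Echo defeats every rival head-to-head and is the Condorcet winner.

Echo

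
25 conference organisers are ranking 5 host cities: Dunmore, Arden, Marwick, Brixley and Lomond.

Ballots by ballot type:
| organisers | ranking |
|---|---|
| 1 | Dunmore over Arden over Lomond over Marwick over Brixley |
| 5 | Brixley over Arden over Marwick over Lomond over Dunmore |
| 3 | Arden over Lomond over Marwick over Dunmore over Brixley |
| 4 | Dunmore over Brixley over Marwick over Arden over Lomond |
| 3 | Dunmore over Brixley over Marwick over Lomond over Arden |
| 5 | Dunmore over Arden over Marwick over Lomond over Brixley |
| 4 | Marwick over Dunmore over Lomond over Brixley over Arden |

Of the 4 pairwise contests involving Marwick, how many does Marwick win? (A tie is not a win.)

Marwick against each rival (25 organisers):
Marwick vs Dunmore: Dunmore wins 13–12.
Marwick–Arden: Arden 14–11.
Marwick vs Brixley: 1+3+5+4 = 13 for Marwick, 12 for Brixley — Marwick by 13–12.
Marwick vs Lomond: 21 to 4, Marwick.
Marwick beats Brixley, Lomond; loses to Dunmore, Arden — 2 pairwise wins.

2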